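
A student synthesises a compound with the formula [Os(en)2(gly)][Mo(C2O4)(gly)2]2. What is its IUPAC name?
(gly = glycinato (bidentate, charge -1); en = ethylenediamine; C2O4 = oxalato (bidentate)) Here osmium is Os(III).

bis(ethylenediamine)(glycinato)osmium(III) bis(glycinato)oxalatomolybdate(III)

Both ions are complex: the cation is named first with the plain metal name, the anion second with the -ate form; each ion's ligands are alphabetised independently.
Os is given as +3; the cation's ligand charges sum to -1, so the complex cation is 2+.
With 2 anions per cation, each anion must be 2/2 = 1−.
Anion: ligand charges sum to -4; for the ion to be 1−, Mo = +3.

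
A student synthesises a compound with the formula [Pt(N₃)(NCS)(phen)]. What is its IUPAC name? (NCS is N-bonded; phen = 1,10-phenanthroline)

azidoisothiocyanato(1,10-phenanthroline)platinum(II)

There is no counter-ion, so the complex is neutral overall.
Ligand charges: 1×isothiocyanato (-1 each), 1×azido (-1 each), 1×1,10-phenanthroline (neutral); total -2. So Pt + (-2) = 0, giving Pt = +2.
Ligands are named alphabetically: azido before isothiocyanato before phenanthroline.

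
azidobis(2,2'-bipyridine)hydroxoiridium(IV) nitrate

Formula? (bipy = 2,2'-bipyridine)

Ligands: 2 2,2'-bipyridine (bipy, neutral), 1 hydroxo (OH, -1), 1 azido (N3, -1). Ligand charge sum = -2.
Charge balance with nitrate (-1) requires 1 complex ion per 2 nitrate.

[Ir(bipy)2(N3)(OH)](NO3)2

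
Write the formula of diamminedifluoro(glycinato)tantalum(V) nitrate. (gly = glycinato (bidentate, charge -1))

Ligands: 2 ammine (NH3, neutral), 2 fluoro (F, -1), 1 glycinato (gly, -1). Ligand charge sum = -3.
With Ta in oxidation state +5, the complex ion is [Ta...]^2+.
Charge balance with nitrate (-1) requires 1 complex ion per 2 nitrate.

[TaF2(gly)(NH3)2](NO3)2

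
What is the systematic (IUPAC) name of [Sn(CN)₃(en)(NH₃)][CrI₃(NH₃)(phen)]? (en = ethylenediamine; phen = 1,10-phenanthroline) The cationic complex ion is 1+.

Both ions are complex: the cation is named first with the plain metal name, the anion second with the -ate form; each ion's ligands are alphabetised independently.
The complex cation is given as 1+; its ligand charges sum to -3, so Sn = +4.
A 1:1 salt means the anion carries the equal and opposite charge, 1−.
Anion: ligand charges sum to -3; for the ion to be 1−, Cr = +2.

amminetricyano(ethylenediamine)tin(IV) amminetriiodo(1,10-phenanthroline)chromate(II)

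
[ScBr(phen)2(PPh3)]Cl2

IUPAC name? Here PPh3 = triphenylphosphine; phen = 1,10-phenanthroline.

bromobis(1,10-phenanthroline)(triphenylphosphine)scandium(III) chloride

The 2 chloride counter-ions carry a total charge of -2, so each complex ion is 2+.
Ligand charges: 1×bromo (-1 each), 1×triphenylphosphine (neutral), 2×1,10-phenanthroline (neutral); total -1. So Sc + (-1) = 2+, giving Sc = +3.
Ligands are named alphabetically: bromo before phenanthroline before triphenylphosphine.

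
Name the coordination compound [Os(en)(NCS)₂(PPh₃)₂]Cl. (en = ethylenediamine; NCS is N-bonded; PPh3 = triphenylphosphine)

The 1 chloride counter-ion carries a total charge of -1, so each complex ion is 1+.
Ligand charges: 1×ethylenediamine (neutral), 2×isothiocyanato (-1 each), 2×triphenylphosphine (neutral); total -2. So Os + (-2) = 1+, giving Os = +3.
Ligands are named alphabetically: ethylenediamine before isothiocyanato before triphenylphosphine.

(ethylenediamine)diisothiocyanatobis(triphenylphosphine)osmium(III) chloride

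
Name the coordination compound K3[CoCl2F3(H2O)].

The 3 potassium counter-ions carry a total charge of +3, so each complex ion is 3−.
Ligand charges: 1×aqua (neutral), 2×chloro (-1 each), 3×fluoro (-1 each); total -5. So Co + (-5) = 3−, giving Co = +2.
Ligands are named alphabetically: aqua before chloro before fluoro.
The complex ion is anionic, so cobalt takes the -ate form cobaltate(II).

potassium aquadichlorotrifluorocobaltate(II)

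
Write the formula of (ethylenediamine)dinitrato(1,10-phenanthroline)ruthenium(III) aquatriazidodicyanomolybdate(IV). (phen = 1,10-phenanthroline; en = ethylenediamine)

[Ru(en)(NO3)2(phen)][Mo(CN)2(H2O)(N3)3]

Cation [Ru…]: ligand charges -2, Ru(III) ⇒ ion charge 1+.
Anion [Mo…]: ligand charges -5, Mo(IV) ⇒ ion charge 1−.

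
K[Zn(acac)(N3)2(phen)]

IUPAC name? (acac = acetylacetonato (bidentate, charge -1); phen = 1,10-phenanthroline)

potassium (acetylacetonato)diazido(1,10-phenanthroline)zincate(II)

The 1 potassium counter-ion carries a total charge of +1, so each complex ion is 1−.
Ligand charges: 2×azido (-1 each), 1×acetylacetonato (-1 each), 1×1,10-phenanthroline (neutral); total -3. So Zn + (-3) = 1−, giving Zn = +2.
Ligands are named alphabetically: acetylacetonato before azido before phenanthroline.
The complex ion is anionic, so zinc takes the -ate form zincate(II).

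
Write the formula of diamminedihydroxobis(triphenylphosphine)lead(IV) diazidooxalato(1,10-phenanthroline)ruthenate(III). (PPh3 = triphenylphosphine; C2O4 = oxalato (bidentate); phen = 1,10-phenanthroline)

Cation [Pb…]: ligand charges -2, Pb(IV) ⇒ ion charge 2+.
Anion [Ru…]: ligand charges -4, Ru(III) ⇒ ion charge 1−.
One 2+ cation requires 2 of the 1− anion.

[Pb(NH3)2(OH)2(PPh3)2][Ru(C2O4)(N3)2(phen)]2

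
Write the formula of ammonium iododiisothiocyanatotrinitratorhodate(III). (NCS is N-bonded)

(NH4)3[RhI(NCS)2(NO3)3]

Ligands: 2 isothiocyanato (NCS, -1), 3 nitrato (NO3, -1), 1 iodo (I, -1). Ligand charge sum = -6.
Charge balance with ammonium (+1) requires 1 complex ion per 3 ammonium.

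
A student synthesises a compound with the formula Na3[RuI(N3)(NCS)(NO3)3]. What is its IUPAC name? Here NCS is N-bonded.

The 3 sodium counter-ions carry a total charge of +3, so each complex ion is 3−.
Ligand charges: 1×iodo (-1 each), 1×azido (-1 each), 1×isothiocyanato (-1 each), 3×nitrato (-1 each); total -6. So Ru + (-6) = 3−, giving Ru = +3.
The complex ion is anionic, so ruthenium takes the -ate form ruthenate(III).

sodium azidoiodoisothiocyanatotrinitratoruthenate(III)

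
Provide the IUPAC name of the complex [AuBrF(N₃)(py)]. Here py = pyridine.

There is no counter-ion, so the complex is neutral overall.
Ligand charges: 1×azido (-1 each), 1×bromo (-1 each), 1×pyridine (neutral), 1×fluoro (-1 each); total -3. So Au + (-3) = 0, giving Au = +3.
Ligands are named alphabetically: azido before bromo before fluoro before pyridine.

azidobromofluoro(pyridine)gold(III)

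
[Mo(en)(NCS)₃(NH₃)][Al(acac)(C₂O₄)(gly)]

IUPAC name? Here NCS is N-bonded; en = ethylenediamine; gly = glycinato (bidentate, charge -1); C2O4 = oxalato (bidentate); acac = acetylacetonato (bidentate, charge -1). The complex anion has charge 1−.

The complex anion is given as 1−; its ligand charges sum to -4, so Al = +3.
A 1:1 salt means the cation carries the equal and opposite charge, 1+.
Cation: ligand charges sum to -3; for the ion to be 1+, Mo = +4.

ammine(ethylenediamine)triisothiocyanatomolybdenum(IV) (acetylacetonato)(glycinato)oxalatoaluminate(III)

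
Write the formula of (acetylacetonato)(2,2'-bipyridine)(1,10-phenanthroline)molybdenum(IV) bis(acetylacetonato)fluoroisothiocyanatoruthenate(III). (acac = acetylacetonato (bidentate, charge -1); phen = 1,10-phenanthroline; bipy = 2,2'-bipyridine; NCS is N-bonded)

[Mo(acac)(bipy)(phen)][Ru(acac)2F(NCS)]3

Cation [Mo…]: ligand charges -1, Mo(IV) ⇒ ion charge 3+.
Anion [Ru…]: ligand charges -4, Ru(III) ⇒ ion charge 1−.
One 3+ cation requires 3 of the 1− anion.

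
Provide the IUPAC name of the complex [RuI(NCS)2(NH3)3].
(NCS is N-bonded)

triammineiododiisothiocyanatoruthenium(III)

There is no counter-ion, so the complex is neutral overall.
Ligand charges: 3×ammine (neutral), 1×iodo (-1 each), 2×isothiocyanato (-1 each); total -3. So Ru + (-3) = 0, giving Ru = +3.
Ligands are named alphabetically: ammine before iodo before isothiocyanato.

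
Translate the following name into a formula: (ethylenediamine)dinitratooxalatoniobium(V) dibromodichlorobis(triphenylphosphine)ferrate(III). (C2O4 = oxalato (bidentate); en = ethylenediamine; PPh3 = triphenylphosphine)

Cation [Nb…]: ligand charges -4, Nb(V) ⇒ ion charge 1+.
Anion [Fe…]: ligand charges -4, Fe(III) ⇒ ion charge 1−.

[Nb(C2O4)(en)(NO3)2][FeBr2Cl2(PPh3)2]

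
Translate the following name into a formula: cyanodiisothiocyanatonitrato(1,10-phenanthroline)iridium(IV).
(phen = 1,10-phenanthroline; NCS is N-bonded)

Ligands: 1 1,10-phenanthroline (phen, neutral), 1 nitrato (NO3, -1), 1 cyano (CN, -1), 2 isothiocyanato (NCS, -1). Ligand charge sum = -4.
With Ir in oxidation state +4, the complex ion is [Ir...].

[Ir(CN)(NCS)2(NO3)(phen)]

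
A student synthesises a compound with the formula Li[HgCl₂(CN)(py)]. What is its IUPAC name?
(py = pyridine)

The 1 lithium counter-ion carries a total charge of +1, so each complex ion is 1−.
Ligand charges: 1×cyano (-1 each), 2×chloro (-1 each), 1×pyridine (neutral); total -3. So Hg + (-3) = 1−, giving Hg = +2.
Ligands are named alphabetically: chloro before cyano before pyridine.
The complex ion is anionic, so mercury takes the -ate form mercurate(II).

lithium dichlorocyano(pyridine)mercurate(II)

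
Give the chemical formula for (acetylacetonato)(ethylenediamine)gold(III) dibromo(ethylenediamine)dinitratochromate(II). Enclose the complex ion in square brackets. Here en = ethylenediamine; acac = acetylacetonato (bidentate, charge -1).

[Au(acac)(en)][CrBr2(en)(NO3)2]

Cation [Au…]: ligand charges -1, Au(III) ⇒ ion charge 2+.
Anion [Cr…]: ligand charges -4, Cr(II) ⇒ ion charge 2−.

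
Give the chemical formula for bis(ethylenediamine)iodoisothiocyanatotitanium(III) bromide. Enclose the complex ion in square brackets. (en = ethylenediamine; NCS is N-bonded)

Ligands: 2 ethylenediamine (en, neutral), 1 iodo (I, -1), 1 isothiocyanato (NCS, -1). Ligand charge sum = -2.
With Ti in oxidation state +3, the complex ion is [Ti...]^1+.
Charge balance with bromide (-1) requires 1 complex ion per 1 bromide.

[Ti(en)2I(NCS)]Br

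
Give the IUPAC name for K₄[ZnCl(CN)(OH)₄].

potassium chlorocyanotetrahydroxozincate(II)

The 4 potassium counter-ions carry a total charge of +4, so each complex ion is 4−.
Ligand charges: 4×hydroxo (-1 each), 1×chloro (-1 each), 1×cyano (-1 each); total -6. So Zn + (-6) = 4−, giving Zn = +2.
Ligands are named alphabetically: chloro before cyano before hydroxo.
The complex ion is anionic, so zinc takes the -ate form zincate(II).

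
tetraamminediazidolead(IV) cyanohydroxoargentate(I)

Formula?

Cation [Pb…]: ligand charges -2, Pb(IV) ⇒ ion charge 2+.
Anion [Ag…]: ligand charges -2, Ag(I) ⇒ ion charge 1−.
One 2+ cation requires 2 of the 1− anion.

[Pb(N3)2(NH3)4][Ag(CN)(OH)]2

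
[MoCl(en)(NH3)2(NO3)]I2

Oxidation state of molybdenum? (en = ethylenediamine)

+4

2 iodide outside the brackets (-1 each) → the complex ion is 2+.
Ligand charges: 1×Cl = -1; 2×NH3 neutral; 1×NO3 = -1; 1×en neutral; sum -2.
Mo + (-2) = 2+ ⇒ Mo is +4.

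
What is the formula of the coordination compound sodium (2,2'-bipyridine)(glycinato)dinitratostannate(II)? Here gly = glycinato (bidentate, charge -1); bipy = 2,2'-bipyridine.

Na[Sn(bipy)(gly)(NO3)2]

Ligands: 1 glycinato (gly, -1), 1 2,2'-bipyridine (bipy, neutral), 2 nitrato (NO3, -1). Ligand charge sum = -3.
Charge balance with sodium (+1) requires 1 complex ion per 1 sodium.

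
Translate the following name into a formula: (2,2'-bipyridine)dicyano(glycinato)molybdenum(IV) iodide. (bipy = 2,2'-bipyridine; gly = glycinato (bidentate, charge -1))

Ligands: 1 2,2'-bipyridine (bipy, neutral), 2 cyano (CN, -1), 1 glycinato (gly, -1). Ligand charge sum = -3.
With Mo in oxidation state +4, the complex ion is [Mo...]^1+.
Charge balance with iodide (-1) requires 1 complex ion per 1 iodide.

[Mo(bipy)(CN)2(gly)]I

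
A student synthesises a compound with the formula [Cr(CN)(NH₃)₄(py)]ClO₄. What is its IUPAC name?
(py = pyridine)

tetraamminecyano(pyridine)chromium(II) perchlorate

The 1 perchlorate counter-ion carries a total charge of -1, so each complex ion is 1+.
Ligand charges: 4×ammine (neutral), 1×cyano (-1 each), 1×pyridine (neutral); total -1. So Cr + (-1) = 1+, giving Cr = +2.
Ligands are named alphabetically: ammine before cyano before pyridine.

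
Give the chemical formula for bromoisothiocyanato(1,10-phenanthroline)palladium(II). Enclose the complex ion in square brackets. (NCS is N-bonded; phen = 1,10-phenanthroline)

Ligands: 1 isothiocyanato (NCS, -1), 1 1,10-phenanthroline (phen, neutral), 1 bromo (Br, -1). Ligand charge sum = -2.
With Pd in oxidation state +2, the complex ion is [Pd...].

[PdBr(NCS)(phen)]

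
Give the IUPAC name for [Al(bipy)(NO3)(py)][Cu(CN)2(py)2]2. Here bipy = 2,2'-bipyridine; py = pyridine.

(2,2'-bipyridine)nitrato(pyridine)aluminium(III) dicyanobis(pyridine)cuprate(I)

Both ions are complex: the cation is named first with the plain metal name, the anion second with the -ate form; each ion's ligands are alphabetised independently.
Aluminium is always +3 in its complexes; the cation's ligand charges sum to -1, so the complex cation is 2+.
With 2 anions per cation, each anion must be 2/2 = 1−.
Anion: ligand charges sum to -2; for the ion to be 1−, Cu = +1.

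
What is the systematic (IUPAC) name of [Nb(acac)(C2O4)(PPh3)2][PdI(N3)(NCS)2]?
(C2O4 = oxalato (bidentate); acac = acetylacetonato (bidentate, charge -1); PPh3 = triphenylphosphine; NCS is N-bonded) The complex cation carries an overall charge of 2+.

The complex cation is given as 2+; its ligand charges sum to -3, so Nb = +5.
A 1:1 salt means the anion carries the equal and opposite charge, 2−.
Anion: ligand charges sum to -4; for the ion to be 2−, Pd = +2.

(acetylacetonato)oxalatobis(triphenylphosphine)niobium(V) azidoiododiisothiocyanatopalladate(II)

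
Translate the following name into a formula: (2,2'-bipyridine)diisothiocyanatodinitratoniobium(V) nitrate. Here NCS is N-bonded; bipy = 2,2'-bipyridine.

Ligands: 2 isothiocyanato (NCS, -1), 2 nitrato (NO3, -1), 1 2,2'-bipyridine (bipy, neutral). Ligand charge sum = -4.
With Nb in oxidation state +5, the complex ion is [Nb...]^1+.
Charge balance with nitrate (-1) requires 1 complex ion per 1 nitrate.

[Nb(bipy)(NCS)2(NO3)2]NO3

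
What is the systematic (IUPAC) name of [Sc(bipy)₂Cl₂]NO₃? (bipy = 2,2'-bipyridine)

The 1 nitrate counter-ion carries a total charge of -1, so each complex ion is 1+.
Ligand charges: 2×2,2'-bipyridine (neutral), 2×chloro (-1 each); total -2. So Sc + (-2) = 1+, giving Sc = +3.
Ligands are named alphabetically: bipyridine before chloro.

bis(2,2'-bipyridine)dichloroscandium(III) nitrate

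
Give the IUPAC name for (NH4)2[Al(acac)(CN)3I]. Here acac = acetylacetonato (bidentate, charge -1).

ammonium (acetylacetonato)tricyanoiodoaluminate(III)

The 2 ammonium counter-ions carry a total charge of +2, so each complex ion is 2−.
Ligand charges: 1×iodo (-1 each), 3×cyano (-1 each), 1×acetylacetonato (-1 each); total -5. So Al + (-5) = 2−, giving Al = +3.
Ligands are named alphabetically: acetylacetonato before cyano before iodo.
The complex ion is anionic, so aluminium takes the -ate form aluminate(III).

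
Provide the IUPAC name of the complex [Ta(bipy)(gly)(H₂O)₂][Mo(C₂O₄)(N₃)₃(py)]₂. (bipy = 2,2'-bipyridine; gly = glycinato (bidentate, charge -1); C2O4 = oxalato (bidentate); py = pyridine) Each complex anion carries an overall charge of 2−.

Both ions are complex: the cation is named first with the plain metal name, the anion second with the -ate form; each ion's ligands are alphabetised independently.
The complex anion is given as 2−; its ligand charges sum to -5, so Mo = +3.
With 2 anions per cation, the cation must be 2×2 = 4+.
Cation: ligand charges sum to -1; for the ion to be 4+, Ta = +5.

diaqua(2,2'-bipyridine)(glycinato)tantalum(V) triazidooxalato(pyridine)molybdate(III)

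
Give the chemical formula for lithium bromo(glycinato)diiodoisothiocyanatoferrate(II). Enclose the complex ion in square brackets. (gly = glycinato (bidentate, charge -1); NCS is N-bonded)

Li3[FeBr(gly)I2(NCS)]

Ligands: 1 bromo (Br, -1), 2 iodo (I, -1), 1 glycinato (gly, -1), 1 isothiocyanato (NCS, -1). Ligand charge sum = -5.
With Fe in oxidation state +2, the complex ion is [Fe...]^3−.
Charge balance with lithium (+1) requires 1 complex ion per 3 lithium.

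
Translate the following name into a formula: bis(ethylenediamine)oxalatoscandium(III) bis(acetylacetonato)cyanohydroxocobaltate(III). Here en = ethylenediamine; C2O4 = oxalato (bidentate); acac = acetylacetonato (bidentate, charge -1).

Cation [Sc…]: ligand charges -2, Sc(III) ⇒ ion charge 1+.
Anion [Co…]: ligand charges -4, Co(III) ⇒ ion charge 1−.
One 1+ cation balances one 1− anion.

[Sc(C2O4)(en)2][Co(acac)2(CN)(OH)]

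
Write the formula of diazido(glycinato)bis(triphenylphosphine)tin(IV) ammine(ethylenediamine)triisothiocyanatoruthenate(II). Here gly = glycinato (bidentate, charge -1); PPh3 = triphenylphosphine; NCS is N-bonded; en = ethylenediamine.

[Sn(gly)(N3)2(PPh3)2][Ru(en)(NCS)3(NH3)]

Cation [Sn…]: ligand charges -3, Sn(IV) ⇒ ion charge 1+.
Anion [Ru…]: ligand charges -3, Ru(II) ⇒ ion charge 1−.
One 1+ cation balances one 1− anion.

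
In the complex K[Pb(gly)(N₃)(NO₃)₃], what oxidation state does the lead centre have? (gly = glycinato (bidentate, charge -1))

+4

1 potassium outside the brackets (+1 each) → the complex ion is 1−.
Ligand charges: 1×gly = -1; 3×NO3 = -3; 1×N3 = -1; sum -5.
Pb + (-5) = 1− ⇒ Pb is +4.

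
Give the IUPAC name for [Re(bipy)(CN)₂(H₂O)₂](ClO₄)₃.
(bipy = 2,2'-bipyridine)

The 3 perchlorate counter-ions carry a total charge of -3, so each complex ion is 3+.
Ligand charges: 2×aqua (neutral), 1×2,2'-bipyridine (neutral), 2×cyano (-1 each); total -2. So Re + (-2) = 3+, giving Re = +5.
Ligands are named alphabetically: aqua before bipyridine before cyano.

diaqua(2,2'-bipyridine)dicyanorhenium(V) perchlorate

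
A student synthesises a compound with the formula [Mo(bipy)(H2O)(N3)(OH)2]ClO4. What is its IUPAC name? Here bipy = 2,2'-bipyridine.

The 1 perchlorate counter-ion carries a total charge of -1, so each complex ion is 1+.
Ligand charges: 1×2,2'-bipyridine (neutral), 1×aqua (neutral), 1×azido (-1 each), 2×hydroxo (-1 each); total -3. So Mo + (-3) = 1+, giving Mo = +4.
Ligands are named alphabetically: aqua before azido before bipyridine before hydroxo.

aquaazido(2,2'-bipyridine)dihydroxomolybdenum(IV) perchlorate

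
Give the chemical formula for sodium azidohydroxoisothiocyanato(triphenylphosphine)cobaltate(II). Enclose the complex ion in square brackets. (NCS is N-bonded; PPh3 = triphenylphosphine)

Ligands: 1 isothiocyanato (NCS, -1), 1 azido (N3, -1), 1 triphenylphosphine (PPh3, neutral), 1 hydroxo (OH, -1). Ligand charge sum = -3.
With Co in oxidation state +2, the complex ion is [Co...]^1−.
Charge balance with sodium (+1) requires 1 complex ion per 1 sodium.

Na[Co(N3)(NCS)(OH)(PPh3)]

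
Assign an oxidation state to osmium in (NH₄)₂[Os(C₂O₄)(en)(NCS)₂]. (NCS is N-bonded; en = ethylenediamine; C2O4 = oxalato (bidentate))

+2

2 ammonium outside the brackets (+1 each) → the complex ion is 2−.
Ligand charges: 2×NCS = -2; 1×en neutral; 1×C2O4 = -2; sum -4.
Os + (-4) = 2− ⇒ Os is +2.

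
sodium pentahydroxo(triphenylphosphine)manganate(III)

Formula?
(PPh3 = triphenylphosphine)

Na2[Mn(OH)5(PPh3)]

Ligands: 5 hydroxo (OH, -1), 1 triphenylphosphine (PPh3, neutral). Ligand charge sum = -5.
With Mn in oxidation state +3, the complex ion is [Mn...]^2−.
Charge balance with sodium (+1) requires 1 complex ion per 2 sodium.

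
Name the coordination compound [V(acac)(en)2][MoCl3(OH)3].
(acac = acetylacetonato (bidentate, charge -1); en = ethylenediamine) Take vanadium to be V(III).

(acetylacetonato)bis(ethylenediamine)vanadium(III) trichlorotrihydroxomolybdate(IV)

V is given as +3; the cation's ligand charges sum to -1, so the complex cation is 2+.
A 1:1 salt means the anion carries the equal and opposite charge, 2−.
Anion: ligand charges sum to -6; for the ion to be 2−, Mo = +4.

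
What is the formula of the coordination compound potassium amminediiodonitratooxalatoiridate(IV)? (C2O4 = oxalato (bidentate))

Ligands: 1 ammine (NH3, neutral), 1 oxalato (C2O4, -2), 2 iodo (I, -1), 1 nitrato (NO3, -1). Ligand charge sum = -5.
With Ir in oxidation state +4, the complex ion is [Ir...]^1−.
Charge balance with potassium (+1) requires 1 complex ion per 1 potassium.

K[Ir(C2O4)I2(NH3)(NO3)]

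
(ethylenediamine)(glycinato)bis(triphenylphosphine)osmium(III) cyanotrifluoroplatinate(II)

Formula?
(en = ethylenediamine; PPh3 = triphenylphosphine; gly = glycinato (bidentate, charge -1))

Cation [Os…]: ligand charges -1, Os(III) ⇒ ion charge 2+.
Anion [Pt…]: ligand charges -4, Pt(II) ⇒ ion charge 2−.

[Os(en)(gly)(PPh3)2][Pt(CN)F3]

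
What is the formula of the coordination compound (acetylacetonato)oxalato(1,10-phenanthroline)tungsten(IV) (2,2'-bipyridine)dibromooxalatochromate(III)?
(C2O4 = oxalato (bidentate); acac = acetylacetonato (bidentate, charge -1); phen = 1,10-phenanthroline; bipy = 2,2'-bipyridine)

Cation [W…]: ligand charges -3, W(IV) ⇒ ion charge 1+.
Anion [Cr…]: ligand charges -4, Cr(III) ⇒ ion charge 1−.

[W(acac)(C2O4)(phen)][Cr(bipy)Br2(C2O4)]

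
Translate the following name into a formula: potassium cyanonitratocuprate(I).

Ligands: 1 cyano (CN, -1), 1 nitrato (NO3, -1). Ligand charge sum = -2.
With Cu in oxidation state +1, the complex ion is [Cu...]^1−.
Charge balance with potassium (+1) requires 1 complex ion per 1 potassium.

K[Cu(CN)(NO3)]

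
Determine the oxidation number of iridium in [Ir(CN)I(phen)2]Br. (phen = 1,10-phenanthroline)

1 bromide outside the brackets (-1 each) → the complex ion is 1+.
Ligand charges: 1×I = -1; 2×phen neutral; 1×CN = -1; sum -2.
Ir + (-2) = 1+ ⇒ Ir is +3.

+3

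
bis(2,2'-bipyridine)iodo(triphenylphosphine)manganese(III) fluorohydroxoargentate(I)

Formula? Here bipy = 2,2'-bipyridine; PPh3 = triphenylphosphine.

[Mn(bipy)2I(PPh3)][AgF(OH)]2

Cation [Mn…]: ligand charges -1, Mn(III) ⇒ ion charge 2+.
Anion [Ag…]: ligand charges -2, Ag(I) ⇒ ion charge 1−.
One 2+ cation requires 2 of the 1− anion.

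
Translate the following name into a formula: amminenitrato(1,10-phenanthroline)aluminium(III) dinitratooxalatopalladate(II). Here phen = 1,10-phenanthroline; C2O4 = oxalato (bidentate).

Cation [Al…]: ligand charges -1, Al(III) ⇒ ion charge 2+.
Anion [Pd…]: ligand charges -4, Pd(II) ⇒ ion charge 2−.
One 2+ cation balances one 2− anion.

[Al(NH3)(NO3)(phen)][Pd(C2O4)(NO3)2]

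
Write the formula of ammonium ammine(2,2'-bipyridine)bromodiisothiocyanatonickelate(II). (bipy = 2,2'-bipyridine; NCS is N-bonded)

Ligands: 1 2,2'-bipyridine (bipy, neutral), 1 bromo (Br, -1), 1 ammine (NH3, neutral), 2 isothiocyanato (NCS, -1). Ligand charge sum = -3.
Charge balance with ammonium (+1) requires 1 complex ion per 1 ammonium.

NH4[Ni(bipy)Br(NCS)2(NH3)]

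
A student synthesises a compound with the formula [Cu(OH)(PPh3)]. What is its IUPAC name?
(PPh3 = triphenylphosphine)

There is no counter-ion, so the complex is neutral overall.
Ligand charges: 1×hydroxo (-1 each), 1×triphenylphosphine (neutral); total -1. So Cu + (-1) = 0, giving Cu = +1.
Ligands are named alphabetically: hydroxo before triphenylphosphine.

hydroxo(triphenylphosphine)copper(I)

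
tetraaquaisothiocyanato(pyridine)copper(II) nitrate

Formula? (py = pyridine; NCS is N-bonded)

Ligands: 4 aqua (H2O, neutral), 1 pyridine (py, neutral), 1 isothiocyanato (NCS, -1). Ligand charge sum = -1.
Charge balance with nitrate (-1) requires 1 complex ion per 1 nitrate.

[Cu(H2O)4(NCS)(py)]NO3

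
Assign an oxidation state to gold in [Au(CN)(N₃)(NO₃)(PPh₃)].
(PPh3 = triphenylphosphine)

No counter-ion: the bracketed complex is neutral.
Ligand charges: 1×PPh3 neutral; 1×N3 = -1; 1×NO3 = -1; 1×CN = -1; sum -3.
Au + (-3) = 0 ⇒ Au is +3.

+3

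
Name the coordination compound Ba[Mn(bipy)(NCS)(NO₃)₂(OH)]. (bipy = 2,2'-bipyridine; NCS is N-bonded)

The 1 barium counter-ion carries a total charge of +2, so each complex ion is 2−.
Ligand charges: 1×2,2'-bipyridine (neutral), 1×hydroxo (-1 each), 2×nitrato (-1 each), 1×isothiocyanato (-1 each); total -4. So Mn + (-4) = 2−, giving Mn = +2.
The complex ion is anionic, so manganese takes the -ate form manganate(II).

barium (2,2'-bipyridine)hydroxoisothiocyanatodinitratomanganate(II)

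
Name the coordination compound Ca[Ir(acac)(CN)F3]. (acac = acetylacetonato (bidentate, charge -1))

The 1 calcium counter-ion carries a total charge of +2, so each complex ion is 2−.
Ligand charges: 3×fluoro (-1 each), 1×acetylacetonato (-1 each), 1×cyano (-1 each); total -5. So Ir + (-5) = 2−, giving Ir = +3.
The complex ion is anionic, so iridium takes the -ate form iridate(III).

calcium (acetylacetonato)cyanotrifluoroiridate(III)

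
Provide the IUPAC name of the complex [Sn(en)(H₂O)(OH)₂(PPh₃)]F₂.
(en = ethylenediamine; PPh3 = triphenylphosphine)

aqua(ethylenediamine)dihydroxo(triphenylphosphine)tin(IV) fluoride

The 2 fluoride counter-ions carry a total charge of -2, so each complex ion is 2+.
Ligand charges: 1×ethylenediamine (neutral), 1×aqua (neutral), 2×hydroxo (-1 each), 1×triphenylphosphine (neutral); total -2. So Sn + (-2) = 2+, giving Sn = +4.
Ligands are named alphabetically: aqua before ethylenediamine before hydroxo before triphenylphosphine.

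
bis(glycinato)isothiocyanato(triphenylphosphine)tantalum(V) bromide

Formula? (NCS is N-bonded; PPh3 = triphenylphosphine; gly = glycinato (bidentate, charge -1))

[Ta(gly)2(NCS)(PPh3)]Br2

Ligands: 1 isothiocyanato (NCS, -1), 1 triphenylphosphine (PPh3, neutral), 2 glycinato (gly, -1). Ligand charge sum = -3.
Charge balance with bromide (-1) requires 1 complex ion per 2 bromide.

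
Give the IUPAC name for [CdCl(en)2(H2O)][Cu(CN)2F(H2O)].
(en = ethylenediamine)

aquachlorobis(ethylenediamine)cadmium(II) aquadicyanofluorocuprate(II)

Cadmium is always +2 in its complexes; the cation's ligand charges sum to -1, so the complex cation is 1+.
A 1:1 salt means the anion carries the equal and opposite charge, 1−.
Anion: ligand charges sum to -3; for the ion to be 1−, Cu = +2.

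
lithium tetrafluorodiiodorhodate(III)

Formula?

Li3[RhF4I2]

Ligands: 2 iodo (I, -1), 4 fluoro (F, -1). Ligand charge sum = -6.
With Rh in oxidation state +3, the complex ion is [Rh...]^3−.
Charge balance with lithium (+1) requires 1 complex ion per 3 lithium.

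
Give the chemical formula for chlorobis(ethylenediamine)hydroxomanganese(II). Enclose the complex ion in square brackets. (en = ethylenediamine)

[MnCl(en)2(OH)]

Ligands: 1 chloro (Cl, -1), 1 hydroxo (OH, -1), 2 ethylenediamine (en, neutral). Ligand charge sum = -2.
With Mn in oxidation state +2, the complex ion is [Mn...].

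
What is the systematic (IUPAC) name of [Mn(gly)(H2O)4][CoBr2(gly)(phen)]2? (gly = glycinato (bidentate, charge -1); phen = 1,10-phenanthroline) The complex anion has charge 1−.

tetraaqua(glycinato)manganese(III) dibromo(glycinato)(1,10-phenanthroline)cobaltate(II)

Both ions are complex: the cation is named first with the plain metal name, the anion second with the -ate form; each ion's ligands are alphabetised independently.
The complex anion is given as 1−; its ligand charges sum to -3, so Co = +2.
With 2 anions per cation, the cation must be 2×1 = 2+.
Cation: ligand charges sum to -1; for the ion to be 2+, Mn = +3.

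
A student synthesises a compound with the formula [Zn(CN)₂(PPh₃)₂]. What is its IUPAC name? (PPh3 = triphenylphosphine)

There is no counter-ion, so the complex is neutral overall.
Ligand charges: 2×triphenylphosphine (neutral), 2×cyano (-1 each); total -2. So Zn + (-2) = 0, giving Zn = +2.
Ligands are named alphabetically: cyano before triphenylphosphine.

dicyanobis(triphenylphosphine)zinc(II)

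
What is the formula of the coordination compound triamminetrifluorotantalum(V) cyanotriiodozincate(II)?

Cation [Ta…]: ligand charges -3, Ta(V) ⇒ ion charge 2+.
Anion [Zn…]: ligand charges -4, Zn(II) ⇒ ion charge 2−.

[TaF3(NH3)3][Zn(CN)I3]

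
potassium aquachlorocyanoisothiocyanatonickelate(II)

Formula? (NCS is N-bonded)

K[NiCl(CN)(H2O)(NCS)]

Ligands: 1 cyano (CN, -1), 1 aqua (H2O, neutral), 1 chloro (Cl, -1), 1 isothiocyanato (NCS, -1). Ligand charge sum = -3.
With Ni in oxidation state +2, the complex ion is [Ni...]^1−.
Charge balance with potassium (+1) requires 1 complex ion per 1 potassium.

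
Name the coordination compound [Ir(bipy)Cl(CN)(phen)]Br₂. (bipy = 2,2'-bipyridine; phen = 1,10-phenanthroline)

(2,2'-bipyridine)chlorocyano(1,10-phenanthroline)iridium(IV) bromide

The 2 bromide counter-ions carry a total charge of -2, so each complex ion is 2+.
Ligand charges: 1×chloro (-1 each), 1×cyano (-1 each), 1×2,2'-bipyridine (neutral), 1×1,10-phenanthroline (neutral); total -2. So Ir + (-2) = 2+, giving Ir = +4.
Ligands are named alphabetically: bipyridine before chloro before cyano before phenanthroline.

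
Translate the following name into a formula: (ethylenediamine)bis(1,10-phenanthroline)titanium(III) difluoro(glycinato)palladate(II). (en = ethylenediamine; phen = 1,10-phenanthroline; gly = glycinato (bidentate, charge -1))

[Ti(en)(phen)2][PdF2(gly)]3

Cation [Ti…]: ligand charges 0, Ti(III) ⇒ ion charge 3+.
Anion [Pd…]: ligand charges -3, Pd(II) ⇒ ion charge 1−.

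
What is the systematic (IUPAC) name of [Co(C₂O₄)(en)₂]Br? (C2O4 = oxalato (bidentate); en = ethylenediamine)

bis(ethylenediamine)oxalatocobalt(III) bromide

The 1 bromide counter-ion carries a total charge of -1, so each complex ion is 1+.
Ligand charges: 1×oxalato (-2 each), 2×ethylenediamine (neutral); total -2. So Co + (-2) = 1+, giving Co = +3.
Ligands are named alphabetically: ethylenediamine before oxalato.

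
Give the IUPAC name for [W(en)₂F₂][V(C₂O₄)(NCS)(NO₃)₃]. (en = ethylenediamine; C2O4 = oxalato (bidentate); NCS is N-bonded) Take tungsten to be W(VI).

Both ions are complex: the cation is named first with the plain metal name, the anion second with the -ate form; each ion's ligands are alphabetised independently.
W is given as +6; the cation's ligand charges sum to -2, so the complex cation is 4+.
A 1:1 salt means the anion carries the equal and opposite charge, 4−.
Anion: ligand charges sum to -6; for the ion to be 4−, V = +2.

bis(ethylenediamine)difluorotungsten(VI) isothiocyanatotrinitratooxalatovanadate(II)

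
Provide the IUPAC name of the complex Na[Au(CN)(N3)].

The 1 sodium counter-ion carries a total charge of +1, so each complex ion is 1−.
Ligand charges: 1×azido (-1 each), 1×cyano (-1 each); total -2. So Au + (-2) = 1−, giving Au = +1.
Ligands are named alphabetically: azido before cyano.
The complex ion is anionic, so gold takes the -ate form aurate(I).

sodium azidocyanoaurate(I)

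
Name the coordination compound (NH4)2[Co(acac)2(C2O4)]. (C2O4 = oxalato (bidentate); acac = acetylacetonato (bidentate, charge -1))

ammonium bis(acetylacetonato)oxalatocobaltate(II)

The 2 ammonium counter-ions carry a total charge of +2, so each complex ion is 2−.
Ligand charges: 1×oxalato (-2 each), 2×acetylacetonato (-1 each); total -4. So Co + (-4) = 2−, giving Co = +2.
Ligands are named alphabetically: acetylacetonato before oxalato.
The complex ion is anionic, so cobalt takes the -ate form cobaltate(II).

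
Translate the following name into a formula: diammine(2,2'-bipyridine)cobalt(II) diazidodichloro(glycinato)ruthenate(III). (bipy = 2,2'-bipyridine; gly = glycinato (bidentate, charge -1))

[Co(bipy)(NH3)2][RuCl2(gly)(N3)2]

Cation [Co…]: ligand charges 0, Co(II) ⇒ ion charge 2+.
Anion [Ru…]: ligand charges -5, Ru(III) ⇒ ion charge 2−.
One 2+ cation balances one 2− anion.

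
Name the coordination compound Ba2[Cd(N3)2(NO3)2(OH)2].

The 2 barium counter-ions carry a total charge of +4, so each complex ion is 4−.
Ligand charges: 2×azido (-1 each), 2×nitrato (-1 each), 2×hydroxo (-1 each); total -6. So Cd + (-6) = 4−, giving Cd = +2.
Ligands are named alphabetically: azido before hydroxo before nitrato.
The complex ion is anionic, so cadmium takes the -ate form cadmate(II).

barium diazidodihydroxodinitratocadmate(II)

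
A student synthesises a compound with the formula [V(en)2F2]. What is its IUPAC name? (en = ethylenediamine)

There is no counter-ion, so the complex is neutral overall.
Ligand charges: 2×ethylenediamine (neutral), 2×fluoro (-1 each); total -2. So V + (-2) = 0, giving V = +2.
Ligands are named alphabetically: ethylenediamine before fluoro.

bis(ethylenediamine)difluorovanadium(II)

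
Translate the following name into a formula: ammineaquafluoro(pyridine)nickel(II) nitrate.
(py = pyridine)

Ligands: 1 aqua (H2O, neutral), 1 fluoro (F, -1), 1 ammine (NH3, neutral), 1 pyridine (py, neutral). Ligand charge sum = -1.
With Ni in oxidation state +2, the complex ion is [Ni...]^1+.
Charge balance with nitrate (-1) requires 1 complex ion per 1 nitrate.

[NiF(H2O)(NH3)(py)]NO3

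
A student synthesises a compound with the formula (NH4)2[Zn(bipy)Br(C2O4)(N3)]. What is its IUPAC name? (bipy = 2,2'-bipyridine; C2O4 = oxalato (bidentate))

The 2 ammonium counter-ions carry a total charge of +2, so each complex ion is 2−.
Ligand charges: 1×bromo (-1 each), 1×2,2'-bipyridine (neutral), 1×azido (-1 each), 1×oxalato (-2 each); total -4. So Zn + (-4) = 2−, giving Zn = +2.
Ligands are named alphabetically: azido before bipyridine before bromo before oxalato.
The complex ion is anionic, so zinc takes the -ate form zincate(II).

ammonium azido(2,2'-bipyridine)bromooxalatozincate(II)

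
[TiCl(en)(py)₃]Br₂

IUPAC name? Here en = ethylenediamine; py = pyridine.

The 2 bromide counter-ions carry a total charge of -2, so each complex ion is 2+.
Ligand charges: 1×ethylenediamine (neutral), 3×pyridine (neutral), 1×chloro (-1 each); total -1. So Ti + (-1) = 2+, giving Ti = +3.
Ligands are named alphabetically: chloro before ethylenediamine before pyridine.

chloro(ethylenediamine)tris(pyridine)titanium(III) bromide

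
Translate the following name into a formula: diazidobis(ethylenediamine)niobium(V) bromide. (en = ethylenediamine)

[Nb(en)2(N3)2]Br3

Ligands: 2 ethylenediamine (en, neutral), 2 azido (N3, -1). Ligand charge sum = -2.
With Nb in oxidation state +5, the complex ion is [Nb...]^3+.
Charge balance with bromide (-1) requires 1 complex ion per 3 bromide.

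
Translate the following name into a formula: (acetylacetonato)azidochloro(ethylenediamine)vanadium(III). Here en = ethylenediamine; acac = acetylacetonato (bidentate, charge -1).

[V(acac)Cl(en)(N3)]

Ligands: 1 azido (N3, -1), 1 ethylenediamine (en, neutral), 1 acetylacetonato (acac, -1), 1 chloro (Cl, -1). Ligand charge sum = -3.
With V in oxidation state +3, the complex ion is [V...].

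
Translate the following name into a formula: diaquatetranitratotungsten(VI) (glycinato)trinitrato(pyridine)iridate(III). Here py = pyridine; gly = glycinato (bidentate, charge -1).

[W(H2O)2(NO3)4][Ir(gly)(NO3)3(py)]2

Cation [W…]: ligand charges -4, W(VI) ⇒ ion charge 2+.
Anion [Ir…]: ligand charges -4, Ir(III) ⇒ ion charge 1−.
One 2+ cation requires 2 of the 1− anion.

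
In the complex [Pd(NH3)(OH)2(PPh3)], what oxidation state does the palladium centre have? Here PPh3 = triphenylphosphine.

No counter-ion: the bracketed complex is neutral.
Ligand charges: 1×PPh3 neutral; 1×NH3 neutral; 2×OH = -2; sum -2.
Pd + (-2) = 0 ⇒ Pd is +2.

+2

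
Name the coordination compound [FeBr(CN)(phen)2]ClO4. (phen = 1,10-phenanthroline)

The 1 perchlorate counter-ion carries a total charge of -1, so each complex ion is 1+.
Ligand charges: 1×bromo (-1 each), 1×cyano (-1 each), 2×1,10-phenanthroline (neutral); total -2. So Fe + (-2) = 1+, giving Fe = +3.
Ligands are named alphabetically: bromo before cyano before phenanthroline.

bromocyanobis(1,10-phenanthroline)iron(III) perchlorate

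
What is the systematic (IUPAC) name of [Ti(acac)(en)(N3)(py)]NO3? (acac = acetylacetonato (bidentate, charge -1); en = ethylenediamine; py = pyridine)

(acetylacetonato)azido(ethylenediamine)(pyridine)titanium(III) nitrate

The 1 nitrate counter-ion carries a total charge of -1, so each complex ion is 1+.
Ligand charges: 1×acetylacetonato (-1 each), 1×ethylenediamine (neutral), 1×pyridine (neutral), 1×azido (-1 each); total -2. So Ti + (-2) = 1+, giving Ti = +3.
Ligands are named alphabetically: acetylacetonato before azido before ethylenediamine before pyridine.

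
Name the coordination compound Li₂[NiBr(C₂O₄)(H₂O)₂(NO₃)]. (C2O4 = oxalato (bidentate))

lithium diaquabromonitratooxalatonickelate(II)

The 2 lithium counter-ions carry a total charge of +2, so each complex ion is 2−.
Ligand charges: 1×nitrato (-1 each), 1×oxalato (-2 each), 1×bromo (-1 each), 2×aqua (neutral); total -4. So Ni + (-4) = 2−, giving Ni = +2.
Ligands are named alphabetically: aqua before bromo before nitrato before oxalato.
The complex ion is anionic, so nickel takes the -ate form nickelate(II).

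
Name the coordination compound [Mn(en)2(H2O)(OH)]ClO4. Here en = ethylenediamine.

aquabis(ethylenediamine)hydroxomanganese(II) perchlorate

The 1 perchlorate counter-ion carries a total charge of -1, so each complex ion is 1+.
Ligand charges: 1×aqua (neutral), 2×ethylenediamine (neutral), 1×hydroxo (-1 each); total -1. So Mn + (-1) = 1+, giving Mn = +2.
Ligands are named alphabetically: aqua before ethylenediamine before hydroxo.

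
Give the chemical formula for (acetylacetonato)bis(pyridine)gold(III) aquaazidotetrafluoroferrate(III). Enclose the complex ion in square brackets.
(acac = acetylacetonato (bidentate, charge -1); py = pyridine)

[Au(acac)(py)2][FeF4(H2O)(N3)]

Cation [Au…]: ligand charges -1, Au(III) ⇒ ion charge 2+.
Anion [Fe…]: ligand charges -5, Fe(III) ⇒ ion charge 2−.
One 2+ cation balances one 2− anion.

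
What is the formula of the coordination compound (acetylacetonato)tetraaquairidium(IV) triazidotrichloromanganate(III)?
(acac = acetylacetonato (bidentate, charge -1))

[Ir(acac)(H2O)4][MnCl3(N3)3]

Cation [Ir…]: ligand charges -1, Ir(IV) ⇒ ion charge 3+.
Anion [Mn…]: ligand charges -6, Mn(III) ⇒ ion charge 3−.
One 3+ cation balances one 3− anion.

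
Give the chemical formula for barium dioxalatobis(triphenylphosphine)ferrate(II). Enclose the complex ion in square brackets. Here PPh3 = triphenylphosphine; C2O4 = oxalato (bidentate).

Ligands: 2 triphenylphosphine (PPh3, neutral), 2 oxalato (C2O4, -2). Ligand charge sum = -4.
With Fe in oxidation state +2, the complex ion is [Fe...]^2−.
Charge balance with barium (+2) requires 1 complex ion per 1 barium.

Ba[Fe(C2O4)2(PPh3)2]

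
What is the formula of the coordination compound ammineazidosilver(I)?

Ligands: 1 ammine (NH3, neutral), 1 azido (N3, -1). Ligand charge sum = -1.
With Ag in oxidation state +1, the complex ion is [Ag...].

[Ag(N3)(NH3)]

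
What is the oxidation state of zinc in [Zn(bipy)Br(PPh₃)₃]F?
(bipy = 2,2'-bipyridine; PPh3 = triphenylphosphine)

+2

1 fluoride outside the brackets (-1 each) → the complex ion is 1+.
Ligand charges: 1×Br = -1; 1×bipy neutral; 3×PPh3 neutral; sum -1.
Zn + (-1) = 1+ ⇒ Zn is +2.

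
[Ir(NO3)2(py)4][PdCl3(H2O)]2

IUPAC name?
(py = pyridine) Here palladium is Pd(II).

dinitratotetrakis(pyridine)iridium(IV) aquatrichloropalladate(II)

Both ions are complex: the cation is named first with the plain metal name, the anion second with the -ate form; each ion's ligands are alphabetised independently.
Pd is given as +2; the anion's ligand charges sum to -3, so the complex anion is 1−.
With 2 anions per cation, the cation must be 2×1 = 2+.
Cation: ligand charges sum to -2; for the ion to be 2+, Ir = +4.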